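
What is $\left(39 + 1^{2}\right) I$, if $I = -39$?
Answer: $-1560$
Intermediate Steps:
$\left(39 + 1^{2}\right) I = \left(39 + 1^{2}\right) \left(-39\right) = \left(39 + 1\right) \left(-39\right) = 40 \left(-39\right) = -1560$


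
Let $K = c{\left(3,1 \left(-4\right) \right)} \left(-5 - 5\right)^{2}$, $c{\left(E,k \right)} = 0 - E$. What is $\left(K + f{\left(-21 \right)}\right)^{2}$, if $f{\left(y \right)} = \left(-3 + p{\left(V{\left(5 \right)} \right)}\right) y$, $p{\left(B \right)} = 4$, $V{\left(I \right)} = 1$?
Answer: $103041$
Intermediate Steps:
$c{\left(E,k \right)} = - E$
$f{\left(y \right)} = y$ ($f{\left(y \right)} = \left(-3 + 4\right) y = 1 y = y$)
$K = -300$ ($K = \left(-1\right) 3 \left(-5 - 5\right)^{2} = - 3 \left(-10\right)^{2} = \left(-3\right) 100 = -300$)
$\left(K + f{\left(-21 \right)}\right)^{2} = \left(-300 - 21\right)^{2} = \left(-321\right)^{2} = 103041$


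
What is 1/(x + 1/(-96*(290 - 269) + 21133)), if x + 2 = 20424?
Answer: 19117/390407375 ≈ 4.8967e-5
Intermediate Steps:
x = 20422 (x = -2 + 20424 = 20422)
1/(x + 1/(-96*(290 - 269) + 21133)) = 1/(20422 + 1/(-96*(290 - 269) + 21133)) = 1/(20422 + 1/(-96*21 + 21133)) = 1/(20422 + 1/(-2016 + 21133)) = 1/(20422 + 1/19117) = 1/(390407375/19117) = 19117/390407375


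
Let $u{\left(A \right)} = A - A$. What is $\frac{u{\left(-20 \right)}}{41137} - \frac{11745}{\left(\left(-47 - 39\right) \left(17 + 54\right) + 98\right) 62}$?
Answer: $\frac{11745}{372496} \approx 0.031531$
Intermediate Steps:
$u{\left(A \right)} = 0$
$\frac{u{\left(-20 \right)}}{41137} - \frac{11745}{\left(\left(-47 - 39\right) \left(17 + 54\right) + 98\right) 62} = \frac{0}{41137} - \frac{11745}{\left(\left(-47 - 39\right) \left(17 + 54\right) + 98\right) 62} = 0 \cdot \frac{1}{41137} - \frac{11745}{\left(\left(-86\right) 71 + 98\right) 62} = 0 - \frac{11745}{\left(-6106 + 98\right) 62} = 0 - \frac{11745}{\left(-6008\right) 62} = 0 - \frac{11745}{-372496} = 0 - - \frac{11745}{372496} = 0 + \frac{11745}{372496} = \frac{11745}{372496}$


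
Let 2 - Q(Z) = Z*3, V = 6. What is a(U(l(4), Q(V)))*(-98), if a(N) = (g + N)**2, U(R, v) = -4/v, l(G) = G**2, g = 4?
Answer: -14161/8 ≈ -1770.1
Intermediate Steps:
Q(Z) = 2 - 3*Z (Q(Z) = 2 - Z*3 = 2 - 3*Z)
a(N) = (4 + N)**2
a(U(l(4), Q(V)))*(-98) = (4 - 4/(2 - 3*6))**2*(-98) = (4 - 4/(2 - 18))**2*(-98) = (4 - 4/(-16))**2*(-98) = (4 - 4*(-1/16))**2*(-98) = (4 + 1/4)**2*(-98) = (17/4)**2*(-98) = (289/16)*(-98) = -14161/8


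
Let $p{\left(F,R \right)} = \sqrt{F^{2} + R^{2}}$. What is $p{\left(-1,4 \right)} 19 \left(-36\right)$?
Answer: $- 684 \sqrt{17} \approx -2820.2$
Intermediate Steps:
$p{\left(-1,4 \right)} 19 \left(-36\right) = \sqrt{\left(-1\right)^{2} + 4^{2}} \cdot 19 \left(-36\right) = \sqrt{1 + 16} \cdot 19 \left(-36\right) = \sqrt{17} \cdot 19 \left(-36\right) = 19 \sqrt{17} \left(-36\right) = - 684 \sqrt{17}$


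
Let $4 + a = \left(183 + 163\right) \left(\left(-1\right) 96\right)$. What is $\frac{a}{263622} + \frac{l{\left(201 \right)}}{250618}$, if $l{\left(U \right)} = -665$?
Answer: $- \frac{4250419295}{33034209198} \approx -0.12867$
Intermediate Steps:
$a = -33220$ ($a = -4 + \left(183 + 163\right) \left(\left(-1\right) 96\right) = -4 + 346 \left(-96\right) = -4 - 33216 = -33220$)
$\frac{a}{263622} + \frac{l{\left(201 \right)}}{250618} = - \frac{33220}{263622} - \frac{665}{250618} = \left(-33220\right) \frac{1}{263622} - \frac{665}{250618} = - \frac{16610}{131811} - \frac{665}{250618} = - \frac{4250419295}{33034209198}$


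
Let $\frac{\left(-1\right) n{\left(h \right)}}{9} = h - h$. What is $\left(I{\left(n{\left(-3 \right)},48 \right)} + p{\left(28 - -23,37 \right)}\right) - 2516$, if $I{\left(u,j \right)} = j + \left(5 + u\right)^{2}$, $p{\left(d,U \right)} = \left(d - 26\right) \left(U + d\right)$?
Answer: $-243$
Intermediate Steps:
$n{\left(h \right)} = 0$ ($n{\left(h \right)} = - 9 \left(h - h\right) = \left(-9\right) 0 = 0$)
$p{\left(d,U \right)} = \left(-26 + d\right) \left(U + d\right)$
$\left(I{\left(n{\left(-3 \right)},48 \right)} + p{\left(28 - -23,37 \right)}\right) - 2516 = \left(\left(48 + \left(5 + 0\right)^{2}\right) + \left(\left(28 - -23\right)^{2} - 962 - 26 \left(28 - -23\right) + 37 \left(28 - -23\right)\right)\right) - 2516 = \left(\left(48 + 5^{2}\right) + \left(\left(28 + 23\right)^{2} - 962 - 26 \left(28 + 23\right) + 37 \left(28 + 23\right)\right)\right) - 2516 = \left(\left(48 + 25\right) + \left(51^{2} - 962 - 1326 + 37 \cdot 51\right)\right) - 2516 = \left(73 + \left(2601 - 962 - 1326 + 1887\right)\right) - 2516 = \left(73 + 2200\right) - 2516 = 2273 - 2516 = -243$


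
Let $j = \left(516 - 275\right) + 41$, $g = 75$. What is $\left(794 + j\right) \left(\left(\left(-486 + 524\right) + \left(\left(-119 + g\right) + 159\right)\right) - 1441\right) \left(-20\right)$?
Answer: $27717760$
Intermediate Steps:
$j = 282$ ($j = 241 + 41 = 282$)
$\left(794 + j\right) \left(\left(\left(-486 + 524\right) + \left(\left(-119 + g\right) + 159\right)\right) - 1441\right) \left(-20\right) = \left(794 + 282\right) \left(\left(\left(-486 + 524\right) + \left(\left(-119 + 75\right) + 159\right)\right) - 1441\right) \left(-20\right) = 1076 \left(\left(38 + \left(-44 + 159\right)\right) - 1441\right) \left(-20\right) = 1076 \left(\left(38 + 115\right) - 1441\right) \left(-20\right) = 1076 \left(153 - 1441\right) \left(-20\right) = 1076 \left(-1288\right) \left(-20\right) = \left(-1385888\right) \left(-20\right) = 27717760$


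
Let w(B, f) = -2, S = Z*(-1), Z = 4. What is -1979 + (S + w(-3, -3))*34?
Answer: -2183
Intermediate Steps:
S = -4 (S = 4*(-1) = -4)
-1979 + (S + w(-3, -3))*34 = -1979 + (-4 - 2)*34 = -1979 - 6*34 = -1979 - 204 = -2183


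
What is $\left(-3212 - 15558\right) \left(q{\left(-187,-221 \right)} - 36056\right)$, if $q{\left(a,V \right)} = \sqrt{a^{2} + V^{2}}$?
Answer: $676771120 - 319090 \sqrt{290} \approx 6.7134 \cdot 10^{8}$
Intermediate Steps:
$q{\left(a,V \right)} = \sqrt{V^{2} + a^{2}}$
$\left(-3212 - 15558\right) \left(q{\left(-187,-221 \right)} - 36056\right) = \left(-3212 - 15558\right) \left(\sqrt{\left(-221\right)^{2} + \left(-187\right)^{2}} - 36056\right) = - 18770 \left(\sqrt{48841 + 34969} - 36056\right) = - 18770 \left(\sqrt{83810} - 36056\right) = - 18770 \left(17 \sqrt{290} - 36056\right) = - 18770 \left(-36056 + 17 \sqrt{290}\right) = 676771120 - 319090 \sqrt{290}$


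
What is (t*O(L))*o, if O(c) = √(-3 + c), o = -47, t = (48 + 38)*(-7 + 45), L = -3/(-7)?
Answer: -460788*I*√14/7 ≈ -2.463e+5*I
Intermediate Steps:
L = 3/7 (L = -3*(-⅐) = 3/7 ≈ 0.42857)
t = 3268 (t = 86*38 = 3268)
(t*O(L))*o = (3268*√(-3 + 3/7))*(-47) = (3268*√(-18/7))*(-47) = (3268*(3*I*√14/7))*(-47) = (9804*I*√14/7)*(-47) = -460788*I*√14/7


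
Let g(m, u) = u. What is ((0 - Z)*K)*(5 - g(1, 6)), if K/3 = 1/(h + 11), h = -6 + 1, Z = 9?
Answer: 9/2 ≈ 4.5000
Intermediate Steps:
h = -5
K = ½ (K = 3/(-5 + 11) = 3/6 = 3*(⅙) = ½ ≈ 0.50000)
((0 - Z)*K)*(5 - g(1, 6)) = ((0 - 1*9)*(½))*(5 - 1*6) = ((0 - 9)*(½))*(5 - 6) = -9*½*(-1) = -9/2*(-1) = 9/2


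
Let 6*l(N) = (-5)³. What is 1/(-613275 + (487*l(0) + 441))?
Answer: -6/3737879 ≈ -1.6052e-6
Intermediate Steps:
l(N) = -125/6 (l(N) = (⅙)*(-5)³ = (⅙)*(-125) = -125/6)
1/(-613275 + (487*l(0) + 441)) = 1/(-613275 + (487*(-125/6) + 441)) = 1/(-613275 + (-60875/6 + 441)) = 1/(-613275 - 58229/6) = 1/(-3737879/6) = -6/3737879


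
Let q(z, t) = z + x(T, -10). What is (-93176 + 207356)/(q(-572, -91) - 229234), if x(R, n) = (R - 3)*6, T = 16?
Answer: -9515/19144 ≈ -0.49702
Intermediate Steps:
x(R, n) = -18 + 6*R (x(R, n) = (-3 + R)*6 = -18 + 6*R)
q(z, t) = 78 + z (q(z, t) = z + (-18 + 6*16) = z + (-18 + 96) = z + 78 = 78 + z)
(-93176 + 207356)/(q(-572, -91) - 229234) = (-93176 + 207356)/((78 - 572) - 229234) = 114180/(-494 - 229234) = 114180/(-229728) = 114180*(-1/229728) = -9515/19144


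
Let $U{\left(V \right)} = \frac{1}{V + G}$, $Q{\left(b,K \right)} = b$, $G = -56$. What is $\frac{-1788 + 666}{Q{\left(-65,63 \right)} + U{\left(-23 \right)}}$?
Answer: $\frac{14773}{856} \approx 17.258$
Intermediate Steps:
$U{\left(V \right)} = \frac{1}{-56 + V}$ ($U{\left(V \right)} = \frac{1}{V - 56} = \frac{1}{-56 + V}$)
$\frac{-1788 + 666}{Q{\left(-65,63 \right)} + U{\left(-23 \right)}} = \frac{-1788 + 666}{-65 + \frac{1}{-56 - 23}} = - \frac{1122}{-65 + \frac{1}{-79}} = - \frac{1122}{-65 - \frac{1}{79}} = - \frac{1122}{- \frac{5136}{79}} = \left(-1122\right) \left(- \frac{79}{5136}\right) = \frac{14773}{856}$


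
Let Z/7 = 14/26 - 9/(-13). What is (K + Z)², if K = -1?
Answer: 9801/169 ≈ 57.994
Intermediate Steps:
Z = 112/13 (Z = 7*(14/26 - 9/(-13)) = 7*(14*(1/26) - 9*(-1/13)) = 7*(7/13 + 9/13) = 7*(16/13) = 112/13 ≈ 8.6154)
(K + Z)² = (-1 + 112/13)² = (99/13)² = 9801/169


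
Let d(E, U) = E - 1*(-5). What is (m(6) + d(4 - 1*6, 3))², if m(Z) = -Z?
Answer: 9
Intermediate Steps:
d(E, U) = 5 + E (d(E, U) = E + 5 = 5 + E)
(m(6) + d(4 - 1*6, 3))² = (-1*6 + (5 + (4 - 1*6)))² = (-6 + (5 + (4 - 6)))² = (-6 + (5 - 2))² = (-6 + 3)² = (-3)² = 9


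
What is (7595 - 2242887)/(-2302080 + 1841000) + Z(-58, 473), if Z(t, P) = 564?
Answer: 65571103/115270 ≈ 568.85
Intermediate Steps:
(7595 - 2242887)/(-2302080 + 1841000) + Z(-58, 473) = (7595 - 2242887)/(-2302080 + 1841000) + 564 = -2235292/(-461080) + 564 = -2235292*(-1/461080) + 564 = 558823/115270 + 564 = 65571103/115270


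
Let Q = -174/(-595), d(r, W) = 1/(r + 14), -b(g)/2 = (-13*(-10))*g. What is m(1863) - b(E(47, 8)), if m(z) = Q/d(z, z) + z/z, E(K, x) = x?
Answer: 1564793/595 ≈ 2629.9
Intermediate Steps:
b(g) = -260*g (b(g) = -2*(-13*(-10))*g = -260*g)
d(r, W) = 1/(14 + r)
Q = 174/595 (Q = -174*(-1/595) = 174/595 ≈ 0.29244)
m(z) = 433/85 + 174*z/595 (m(z) = 174/(595*(1/(14 + z))) + z/z = 174*(14 + z)/595 + 1 = (348/85 + 174*z/595) + 1 = 433/85 + 174*z/595)
m(1863) - b(E(47, 8)) = (433/85 + (174/595)*1863) - (-260)*8 = (433/85 + 324162/595) - 1*(-2080) = 327193/595 + 2080 = 1564793/595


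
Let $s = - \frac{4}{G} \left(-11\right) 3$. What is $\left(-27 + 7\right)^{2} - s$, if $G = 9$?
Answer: $\frac{1156}{3} \approx 385.33$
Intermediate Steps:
$s = \frac{44}{3}$ ($s = - \frac{4}{9} \left(-11\right) 3 = \left(-4\right) \frac{1}{9} \left(-11\right) 3 = \left(- \frac{4}{9}\right) \left(-11\right) 3 = \frac{44}{9} \cdot 3 = \frac{44}{3} \approx 14.667$)
$\left(-27 + 7\right)^{2} - s = \left(-27 + 7\right)^{2} - \frac{44}{3} = \left(-20\right)^{2} - \frac{44}{3} = 400 - \frac{44}{3} = \frac{1156}{3}$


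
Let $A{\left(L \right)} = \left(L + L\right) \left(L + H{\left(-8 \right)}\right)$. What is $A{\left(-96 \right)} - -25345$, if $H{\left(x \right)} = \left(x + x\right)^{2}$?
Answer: $-5375$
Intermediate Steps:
$H{\left(x \right)} = 4 x^{2}$ ($H{\left(x \right)} = \left(2 x\right)^{2} = 4 x^{2}$)
$A{\left(L \right)} = 2 L \left(256 + L\right)$ ($A{\left(L \right)} = \left(L + L\right) \left(L + 4 \left(-8\right)^{2}\right) = 2 L \left(L + 4 \cdot 64\right) = 2 L \left(L + 256\right) = 2 L \left(256 + L\right)$)
$A{\left(-96 \right)} - -25345 = 2 \left(-96\right) \left(256 - 96\right) - -25345 = 2 \left(-96\right) 160 + 25345 = -30720 + 25345 = -5375$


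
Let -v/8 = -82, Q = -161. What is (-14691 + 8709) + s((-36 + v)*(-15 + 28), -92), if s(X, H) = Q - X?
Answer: -14203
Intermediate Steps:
v = 656 (v = -8*(-82) = 656)
s(X, H) = -161 - X
(-14691 + 8709) + s((-36 + v)*(-15 + 28), -92) = (-14691 + 8709) + (-161 - (-36 + 656)*(-15 + 28)) = -5982 + (-161 - 620*13) = -5982 + (-161 - 1*8060) = -5982 + (-161 - 8060) = -5982 - 8221 = -14203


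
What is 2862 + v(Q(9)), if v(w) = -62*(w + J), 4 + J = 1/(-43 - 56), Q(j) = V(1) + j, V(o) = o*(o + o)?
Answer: 240434/99 ≈ 2428.6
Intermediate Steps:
V(o) = 2*o**2 (V(o) = o*(2*o) = 2*o**2)
Q(j) = 2 + j (Q(j) = 2*1**2 + j = 2*1 + j = 2 + j)
J = -397/99 (J = -4 + 1/(-43 - 56) = -4 + 1/(-99) = -4 - 1/99 = -397/99 ≈ -4.0101)
v(w) = 24614/99 - 62*w (v(w) = -62*(w - 397/99) = -62*(-397/99 + w) = 24614/99 - 62*w)
2862 + v(Q(9)) = 2862 + (24614/99 - 62*(2 + 9)) = 2862 + (24614/99 - 62*11) = 2862 + (24614/99 - 682) = 2862 - 42904/99 = 240434/99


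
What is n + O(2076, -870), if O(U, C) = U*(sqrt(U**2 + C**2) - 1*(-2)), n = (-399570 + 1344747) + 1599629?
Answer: 2548958 + 12456*sqrt(140741) ≈ 7.2219e+6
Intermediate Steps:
n = 2544806 (n = 945177 + 1599629 = 2544806)
O(U, C) = U*(2 + sqrt(C**2 + U**2)) (O(U, C) = U*(sqrt(C**2 + U**2) + 2) = U*(2 + sqrt(C**2 + U**2)))
n + O(2076, -870) = 2544806 + 2076*(2 + sqrt((-870)**2 + 2076**2)) = 2544806 + 2076*(2 + sqrt(756900 + 4309776)) = 2544806 + 2076*(2 + sqrt(5066676)) = 2544806 + 2076*(2 + 6*sqrt(140741)) = 2544806 + (4152 + 12456*sqrt(140741)) = 2548958 + 12456*sqrt(140741)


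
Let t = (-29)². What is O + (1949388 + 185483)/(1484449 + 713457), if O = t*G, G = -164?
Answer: -303141852273/2197906 ≈ -1.3792e+5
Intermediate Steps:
t = 841
O = -137924 (O = 841*(-164) = -137924)
O + (1949388 + 185483)/(1484449 + 713457) = -137924 + (1949388 + 185483)/(1484449 + 713457) = -137924 + 2134871/2197906 = -303141852273/2197906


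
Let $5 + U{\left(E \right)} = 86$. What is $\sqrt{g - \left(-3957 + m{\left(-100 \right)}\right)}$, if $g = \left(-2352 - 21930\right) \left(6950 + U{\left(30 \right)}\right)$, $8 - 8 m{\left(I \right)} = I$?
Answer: $\frac{i \sqrt{682891194}}{2} \approx 13066.0 i$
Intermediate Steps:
$U{\left(E \right)} = 81$ ($U{\left(E \right)} = -5 + 86 = 81$)
$m{\left(I \right)} = 1 - \frac{I}{8}$
$g = -170726742$ ($g = \left(-2352 - 21930\right) \left(6950 + 81\right) = \left(-24282\right) 7031 = -170726742$)
$\sqrt{g - \left(-3957 + m{\left(-100 \right)}\right)} = \sqrt{-170726742 + \left(3957 - \left(1 - - \frac{25}{2}\right)\right)} = \sqrt{-170726742 + \left(3957 - \left(1 + \frac{25}{2}\right)\right)} = \sqrt{-170726742 + \left(3957 - \frac{27}{2}\right)} = \sqrt{-170726742 + \frac{7887}{2}} = \sqrt{- \frac{341445597}{2}} = \frac{i \sqrt{682891194}}{2}$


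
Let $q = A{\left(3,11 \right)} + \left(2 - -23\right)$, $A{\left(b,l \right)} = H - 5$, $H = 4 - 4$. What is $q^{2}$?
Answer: $400$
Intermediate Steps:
$H = 0$
$A{\left(b,l \right)} = -5$ ($A{\left(b,l \right)} = 0 - 5 = -5$)
$q = 20$ ($q = -5 + \left(2 - -23\right) = -5 + \left(2 + 23\right) = -5 + 25 = 20$)
$q^{2} = 20^{2} = 400$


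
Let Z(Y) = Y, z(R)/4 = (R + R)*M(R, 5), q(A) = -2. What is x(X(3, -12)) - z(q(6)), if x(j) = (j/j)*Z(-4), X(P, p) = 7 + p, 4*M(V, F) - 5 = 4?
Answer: 32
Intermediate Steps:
M(V, F) = 9/4 (M(V, F) = 5/4 + (¼)*4 = 5/4 + 1 = 9/4)
z(R) = 18*R (z(R) = 4*((R + R)*(9/4)) = 4*((2*R)*(9/4)) = 4*(9*R/2) = 18*R)
x(j) = -4 (x(j) = (j/j)*(-4) = 1*(-4) = -4)
x(X(3, -12)) - z(q(6)) = -4 - 18*(-2) = -4 - 1*(-36) = -4 + 36 = 32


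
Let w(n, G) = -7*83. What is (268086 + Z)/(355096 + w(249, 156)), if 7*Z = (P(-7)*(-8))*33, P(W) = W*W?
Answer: 38034/50645 ≈ 0.75099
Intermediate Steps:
w(n, G) = -581
P(W) = W²
Z = -1848 (Z = (((-7)²*(-8))*33)/7 = ((49*(-8))*33)/7 = (-392*33)/7 = (⅐)*(-12936) = -1848)
(268086 + Z)/(355096 + w(249, 156)) = (268086 - 1848)/(355096 - 581) = 266238/354515 = 266238*(1/354515) = 38034/50645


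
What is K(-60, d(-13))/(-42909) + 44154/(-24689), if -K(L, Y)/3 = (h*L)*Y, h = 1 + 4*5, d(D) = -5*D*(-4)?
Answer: 7456581738/353126767 ≈ 21.116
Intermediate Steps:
d(D) = 20*D
h = 21 (h = 1 + 20 = 21)
K(L, Y) = -63*L*Y (K(L, Y) = -3*21*L*Y = -63*L*Y)
K(-60, d(-13))/(-42909) + 44154/(-24689) = -63*(-60)*20*(-13)/(-42909) + 44154/(-24689) = -63*(-60)*(-260)*(-1/42909) + 44154*(-1/24689) = -982800*(-1/42909) - 44154/24689 = 327600/14303 - 44154/24689 = 7456581738/353126767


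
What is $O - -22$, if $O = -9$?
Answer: $13$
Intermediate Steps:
$O - -22 = -9 - -22 = -9 + 22 = 13$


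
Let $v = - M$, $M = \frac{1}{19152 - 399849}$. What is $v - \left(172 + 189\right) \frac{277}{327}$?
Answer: $- \frac{12689519194}{41495973} \approx -305.8$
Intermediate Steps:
$M = - \frac{1}{380697}$ ($M = \frac{1}{-380697} = - \frac{1}{380697} \approx -2.6268 \cdot 10^{-6}$)
$v = \frac{1}{380697}$ ($v = \left(-1\right) \left(- \frac{1}{380697}\right) = \frac{1}{380697} \approx 2.6268 \cdot 10^{-6}$)
$v - \left(172 + 189\right) \frac{277}{327} = \frac{1}{380697} - \left(172 + 189\right) \frac{277}{327} = \frac{1}{380697} - 361 \cdot 277 \cdot \frac{1}{327} = \frac{1}{380697} - 361 \cdot \frac{277}{327} = \frac{1}{380697} - \frac{99997}{327} = - \frac{12689519194}{41495973}$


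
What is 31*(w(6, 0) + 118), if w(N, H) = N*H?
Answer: 3658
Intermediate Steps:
w(N, H) = H*N
31*(w(6, 0) + 118) = 31*(0*6 + 118) = 31*(0 + 118) = 31*118 = 3658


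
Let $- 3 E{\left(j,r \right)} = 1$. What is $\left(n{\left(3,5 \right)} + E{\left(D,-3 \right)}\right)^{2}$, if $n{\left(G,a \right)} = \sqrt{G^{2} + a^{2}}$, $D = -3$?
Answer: $\frac{307}{9} - \frac{2 \sqrt{34}}{3} \approx 30.224$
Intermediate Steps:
$E{\left(j,r \right)} = - \frac{1}{3}$ ($E{\left(j,r \right)} = \left(- \frac{1}{3}\right) 1 = - \frac{1}{3}$)
$\left(n{\left(3,5 \right)} + E{\left(D,-3 \right)}\right)^{2} = \left(\sqrt{3^{2} + 5^{2}} - \frac{1}{3}\right)^{2} = \left(\sqrt{9 + 25} - \frac{1}{3}\right)^{2} = \left(\sqrt{34} - \frac{1}{3}\right)^{2} = \left(- \frac{1}{3} + \sqrt{34}\right)^{2}$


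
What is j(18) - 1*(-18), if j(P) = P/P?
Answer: 19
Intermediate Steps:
j(P) = 1
j(18) - 1*(-18) = 1 - 1*(-18) = 1 + 18 = 19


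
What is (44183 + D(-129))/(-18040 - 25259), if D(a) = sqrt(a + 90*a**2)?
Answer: -2599/2547 - sqrt(1497561)/43299 ≈ -1.0487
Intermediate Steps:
(44183 + D(-129))/(-18040 - 25259) = (44183 + sqrt(-129*(1 + 90*(-129))))/(-18040 - 25259) = (44183 + sqrt(-129*(1 - 11610)))/(-43299) = (44183 + sqrt(-129*(-11609)))*(-1/43299) = (44183 + sqrt(1497561))*(-1/43299) = -2599/2547 - sqrt(1497561)/43299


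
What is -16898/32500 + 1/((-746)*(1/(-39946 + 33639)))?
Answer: 24046449/3030625 ≈ 7.9345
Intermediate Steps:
-16898/32500 + 1/((-746)*(1/(-39946 + 33639))) = -16898*1/32500 - 1/(746*(1/(-6307))) = -8449/16250 - 1/(746*(-1/6307)) = -8449/16250 - 1/746*(-6307) = -8449/16250 + 6307/746 = 24046449/3030625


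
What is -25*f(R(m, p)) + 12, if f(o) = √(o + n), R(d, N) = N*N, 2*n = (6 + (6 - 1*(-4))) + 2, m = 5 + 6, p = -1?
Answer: 12 - 25*√10 ≈ -67.057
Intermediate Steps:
m = 11
n = 9 (n = ((6 + (6 - 1*(-4))) + 2)/2 = ((6 + (6 + 4)) + 2)/2 = ((6 + 10) + 2)/2 = (16 + 2)/2 = (½)*18 = 9)
R(d, N) = N²
f(o) = √(9 + o) (f(o) = √(o + 9) = √(9 + o))
-25*f(R(m, p)) + 12 = -25*√(9 + (-1)²) + 12 = -25*√(9 + 1) + 12 = -25*√10 + 12 = 12 - 25*√10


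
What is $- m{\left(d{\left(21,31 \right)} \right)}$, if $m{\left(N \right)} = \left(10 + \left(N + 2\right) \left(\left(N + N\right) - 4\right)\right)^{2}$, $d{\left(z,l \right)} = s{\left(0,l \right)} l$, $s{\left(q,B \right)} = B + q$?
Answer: $-3411571537936$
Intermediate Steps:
$d{\left(z,l \right)} = l^{2}$ ($d{\left(z,l \right)} = \left(l + 0\right) l = l l = l^{2}$)
$m{\left(N \right)} = \left(10 + \left(-4 + 2 N\right) \left(2 + N\right)\right)^{2}$ ($m{\left(N \right)} = \left(10 + \left(2 + N\right) \left(2 N - 4\right)\right)^{2} = \left(10 + \left(2 + N\right) \left(-4 + 2 N\right)\right)^{2} = \left(10 + \left(-4 + 2 N\right) \left(2 + N\right)\right)^{2}$)
$- m{\left(d{\left(21,31 \right)} \right)} = - 4 \left(1 + \left(31^{2}\right)^{2}\right)^{2} = - 4 \left(1 + 961^{2}\right)^{2} = - 4 \left(1 + 923521\right)^{2} = - 4 \cdot 923522^{2} = - 4 \cdot 852892884484 = \left(-1\right) 3411571537936 = -3411571537936$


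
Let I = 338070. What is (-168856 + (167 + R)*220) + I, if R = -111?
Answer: 181534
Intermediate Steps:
(-168856 + (167 + R)*220) + I = (-168856 + (167 - 111)*220) + 338070 = (-168856 + 56*220) + 338070 = (-168856 + 12320) + 338070 = -156536 + 338070 = 181534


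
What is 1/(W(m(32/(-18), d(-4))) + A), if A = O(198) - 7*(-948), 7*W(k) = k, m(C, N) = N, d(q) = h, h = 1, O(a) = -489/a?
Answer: 462/3064757 ≈ 0.00015075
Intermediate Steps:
d(q) = 1
W(k) = k/7
A = 437813/66 (A = -489/198 - 7*(-948) = -489*1/198 - 1*(-6636) = -163/66 + 6636 = 437813/66 ≈ 6633.5)
1/(W(m(32/(-18), d(-4))) + A) = 1/((1/7)*1 + 437813/66) = 1/(1/7 + 437813/66) = 1/(3064757/462) = 462/3064757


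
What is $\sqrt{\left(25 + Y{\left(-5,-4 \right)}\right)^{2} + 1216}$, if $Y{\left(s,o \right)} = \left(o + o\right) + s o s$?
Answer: $\sqrt{8105} \approx 90.028$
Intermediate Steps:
$Y{\left(s,o \right)} = 2 o + o s^{2}$ ($Y{\left(s,o \right)} = 2 o + o s s = 2 o + o s^{2}$)
$\sqrt{\left(25 + Y{\left(-5,-4 \right)}\right)^{2} + 1216} = \sqrt{\left(25 - 4 \left(2 + \left(-5\right)^{2}\right)\right)^{2} + 1216} = \sqrt{\left(25 - 4 \left(2 + 25\right)\right)^{2} + 1216} = \sqrt{\left(25 - 108\right)^{2} + 1216} = \sqrt{\left(-83\right)^{2} + 1216} = \sqrt{6889 + 1216} = \sqrt{8105}$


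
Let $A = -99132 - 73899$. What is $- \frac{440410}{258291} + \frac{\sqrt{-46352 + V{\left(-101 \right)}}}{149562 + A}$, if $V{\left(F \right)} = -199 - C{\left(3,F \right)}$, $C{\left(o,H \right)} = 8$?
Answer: $- \frac{440410}{258291} - \frac{i \sqrt{46559}}{23469} \approx -1.7051 - 0.0091941 i$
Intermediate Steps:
$A = -173031$ ($A = -99132 - 73899 = -173031$)
$V{\left(F \right)} = -207$ ($V{\left(F \right)} = -199 - 8 = -207$)
$- \frac{440410}{258291} + \frac{\sqrt{-46352 + V{\left(-101 \right)}}}{149562 + A} = - \frac{440410}{258291} + \frac{\sqrt{-46352 - 207}}{149562 - 173031} = \left(-440410\right) \frac{1}{258291} + \frac{\sqrt{-46559}}{-23469} = - \frac{440410}{258291} + i \sqrt{46559} \left(- \frac{1}{23469}\right) = - \frac{440410}{258291} - \frac{i \sqrt{46559}}{23469}$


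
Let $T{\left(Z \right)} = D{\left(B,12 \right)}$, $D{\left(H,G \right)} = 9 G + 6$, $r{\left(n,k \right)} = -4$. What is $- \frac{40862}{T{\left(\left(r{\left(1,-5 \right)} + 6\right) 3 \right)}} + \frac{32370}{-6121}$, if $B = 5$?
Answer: $- \frac{126903241}{348897} \approx -363.73$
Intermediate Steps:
$D{\left(H,G \right)} = 6 + 9 G$
$T{\left(Z \right)} = 114$ ($T{\left(Z \right)} = 6 + 9 \cdot 12 = 6 + 108 = 114$)
$- \frac{40862}{T{\left(\left(r{\left(1,-5 \right)} + 6\right) 3 \right)}} + \frac{32370}{-6121} = - \frac{40862}{114} + \frac{32370}{-6121} = \left(-40862\right) \frac{1}{114} + 32370 \left(- \frac{1}{6121}\right) = - \frac{20431}{57} - \frac{32370}{6121} = - \frac{126903241}{348897}$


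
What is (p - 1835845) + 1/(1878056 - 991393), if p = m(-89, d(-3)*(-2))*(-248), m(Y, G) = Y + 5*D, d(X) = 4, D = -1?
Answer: -1607105947378/886663 ≈ -1.8125e+6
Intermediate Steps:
m(Y, G) = -5 + Y (m(Y, G) = Y + 5*(-1) = Y - 5 = -5 + Y)
p = 23312 (p = (-5 - 89)*(-248) = -94*(-248) = 23312)
(p - 1835845) + 1/(1878056 - 991393) = (23312 - 1835845) + 1/(1878056 - 991393) = -1812533 + 1/886663 = -1607105947378/886663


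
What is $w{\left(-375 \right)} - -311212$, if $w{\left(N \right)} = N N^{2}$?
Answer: $-52423163$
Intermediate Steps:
$w{\left(N \right)} = N^{3}$
$w{\left(-375 \right)} - -311212 = \left(-375\right)^{3} - -311212 = -52734375 + 311212 = -52423163$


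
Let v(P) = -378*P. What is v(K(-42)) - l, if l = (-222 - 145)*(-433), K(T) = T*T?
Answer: -825703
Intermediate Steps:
K(T) = T²
l = 158911 (l = -367*(-433) = 158911)
v(K(-42)) - l = -378*(-42)² - 1*158911 = -378*1764 - 158911 = -666792 - 158911 = -825703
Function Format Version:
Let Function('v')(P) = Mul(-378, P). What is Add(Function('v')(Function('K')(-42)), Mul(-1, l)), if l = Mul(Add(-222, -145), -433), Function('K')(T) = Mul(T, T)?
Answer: -825703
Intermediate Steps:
Function('K')(T) = Pow(T, 2)
l = 158911 (l = Mul(-367, -433) = 158911)
Add(Function('v')(Function('K')(-42)), Mul(-1, l)) = Add(Mul(-378, Pow(-42, 2)), Mul(-1, 158911)) = Add(Mul(-378, 1764), -158911) = Add(-666792, -158911) = -825703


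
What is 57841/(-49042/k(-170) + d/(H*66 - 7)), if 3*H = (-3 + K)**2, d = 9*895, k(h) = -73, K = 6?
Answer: 806477063/9955037 ≈ 81.012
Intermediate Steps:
d = 8055
H = 3 (H = (-3 + 6)**2/3 = (1/3)*3**2 = (1/3)*9 = 3)
57841/(-49042/k(-170) + d/(H*66 - 7)) = 57841/(-49042/(-73) + 8055/(3*66 - 7)) = 57841/(-49042*(-1/73) + 8055/(198 - 7)) = 57841/(49042/73 + 8055/191) = 57841/(9955037/13943) = 57841*(13943/9955037) = 806477063/9955037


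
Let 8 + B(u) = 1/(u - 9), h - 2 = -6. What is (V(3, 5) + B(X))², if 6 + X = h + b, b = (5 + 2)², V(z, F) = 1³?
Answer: 43681/900 ≈ 48.534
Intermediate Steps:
h = -4 (h = 2 - 6 = -4)
V(z, F) = 1
b = 49 (b = 7² = 49)
X = 39 (X = -6 + (-4 + 49) = -6 + 45 = 39)
B(u) = -8 + 1/(-9 + u) (B(u) = -8 + 1/(u - 9) = -8 + 1/(-9 + u))
(V(3, 5) + B(X))² = (1 + (73 - 8*39)/(-9 + 39))² = (1 + (73 - 312)/30)² = (1 + (1/30)*(-239))² = (1 - 239/30)² = (-209/30)² = 43681/900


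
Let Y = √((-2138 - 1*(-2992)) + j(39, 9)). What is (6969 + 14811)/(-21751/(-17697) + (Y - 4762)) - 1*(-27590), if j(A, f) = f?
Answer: 97900975018353344800/3549010944865301 - 3410571680010*√863/3549010944865301 ≈ 27585.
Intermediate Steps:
Y = √863 (Y = √((-2138 - 1*(-2992)) + 9) = √((-2138 + 2992) + 9) = √(854 + 9) = √863 ≈ 29.377)
(6969 + 14811)/(-21751/(-17697) + (Y - 4762)) - 1*(-27590) = (6969 + 14811)/(-21751/(-17697) + (√863 - 4762)) - 1*(-27590) = 21780/(-21751*(-1/17697) + (-4762 + √863)) + 27590 = 21780/(21751/17697 + (-4762 + √863)) + 27590 = 21780/(-84251363/17697 + √863) + 27590 = 27590 + 21780/(-84251363/17697 + √863)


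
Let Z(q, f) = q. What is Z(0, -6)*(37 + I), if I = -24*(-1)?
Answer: 0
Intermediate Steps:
I = 24
Z(0, -6)*(37 + I) = 0*(37 + 24) = 0*61 = 0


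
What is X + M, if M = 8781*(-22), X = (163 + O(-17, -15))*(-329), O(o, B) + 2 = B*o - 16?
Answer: -324782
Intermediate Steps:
O(o, B) = -18 + B*o (O(o, B) = -2 + (B*o - 16) = -2 + (-16 + B*o) = -18 + B*o)
X = -131600 (X = (163 + (-18 - 15*(-17)))*(-329) = (163 + (-18 + 255))*(-329) = (163 + 237)*(-329) = 400*(-329) = -131600)
M = -193182
X + M = -131600 - 193182 = -324782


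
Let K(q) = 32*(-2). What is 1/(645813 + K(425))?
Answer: 1/645749 ≈ 1.5486e-6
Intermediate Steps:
K(q) = -64
1/(645813 + K(425)) = 1/(645813 - 64) = 1/645749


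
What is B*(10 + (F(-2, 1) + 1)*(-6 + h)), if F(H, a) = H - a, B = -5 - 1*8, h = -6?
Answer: -442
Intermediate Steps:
B = -13 (B = -5 - 8 = -13)
B*(10 + (F(-2, 1) + 1)*(-6 + h)) = -13*(10 + ((-2 - 1*1) + 1)*(-6 - 6)) = -13*(10 + ((-2 - 1) + 1)*(-12)) = -13*(10 + (-3 + 1)*(-12)) = -13*(10 - 2*(-12)) = -13*(10 + 24) = -13*34 = -442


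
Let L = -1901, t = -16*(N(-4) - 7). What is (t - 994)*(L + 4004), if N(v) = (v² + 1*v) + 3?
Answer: -2359566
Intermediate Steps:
N(v) = 3 + v + v² (N(v) = (v² + v) + 3 = (v + v²) + 3 = 3 + v + v²)
t = -128 (t = -16*((3 - 4 + (-4)²) - 7) = -16*((3 - 4 + 16) - 7) = -16*(15 - 7) = -16*8 = -128)
(t - 994)*(L + 4004) = (-128 - 994)*(-1901 + 4004) = -1122*2103 = -2359566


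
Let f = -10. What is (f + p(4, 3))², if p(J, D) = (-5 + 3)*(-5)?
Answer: 0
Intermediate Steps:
p(J, D) = 10 (p(J, D) = -2*(-5) = 10)
(f + p(4, 3))² = (-10 + 10)² = 0² = 0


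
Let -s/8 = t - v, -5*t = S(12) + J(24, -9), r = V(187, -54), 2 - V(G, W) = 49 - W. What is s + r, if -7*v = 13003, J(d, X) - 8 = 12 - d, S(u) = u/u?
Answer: -523823/35 ≈ -14966.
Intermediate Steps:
V(G, W) = -47 + W (V(G, W) = 2 - (49 - W) = 2 + (-49 + W) = -47 + W)
r = -101 (r = -47 - 54 = -101)
S(u) = 1
J(d, X) = 20 - d (J(d, X) = 8 + (12 - d) = 20 - d)
v = -13003/7 (v = -⅐*13003 = -13003/7 ≈ -1857.6)
t = ⅗ (t = -(1 + (20 - 1*24))/5 = -(1 + (20 - 24))/5 = -(1 - 4)/5 = -⅕*(-3) = ⅗ ≈ 0.60000)
s = -520288/35 (s = -8*(⅗ - 1*(-13003/7)) = -8*(⅗ + 13003/7) = -8*65036/35 = -520288/35 ≈ -14865.)
s + r = -520288/35 - 101 = -523823/35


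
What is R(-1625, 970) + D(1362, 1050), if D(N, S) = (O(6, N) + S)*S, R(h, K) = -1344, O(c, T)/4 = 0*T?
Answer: 1101156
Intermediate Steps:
O(c, T) = 0 (O(c, T) = 4*(0*T) = 4*0 = 0)
D(N, S) = S² (D(N, S) = (0 + S)*S = S*S = S²)
R(-1625, 970) + D(1362, 1050) = -1344 + 1050² = -1344 + 1102500 = 1101156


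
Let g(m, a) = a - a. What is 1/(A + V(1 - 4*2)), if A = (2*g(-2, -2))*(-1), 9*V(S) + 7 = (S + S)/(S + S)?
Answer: -3/2 ≈ -1.5000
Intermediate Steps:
g(m, a) = 0
V(S) = -2/3 (V(S) = -7/9 + ((S + S)/(S + S))/9 = -7/9 + ((2*S)/((2*S)))/9 = -7/9 + ((2*S)*(1/(2*S)))/9 = -7/9 + (1/9)*1 = -7/9 + 1/9 = -2/3)
A = 0 (A = (2*0)*(-1) = 0*(-1) = 0)
1/(A + V(1 - 4*2)) = 1/(0 - 2/3) = 1/(-2/3) = -3/2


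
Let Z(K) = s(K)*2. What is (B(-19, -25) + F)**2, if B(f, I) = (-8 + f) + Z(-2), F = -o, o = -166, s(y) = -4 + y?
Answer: 16129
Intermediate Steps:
Z(K) = -8 + 2*K (Z(K) = (-4 + K)*2 = -8 + 2*K)
F = 166 (F = -1*(-166) = 166)
B(f, I) = -20 + f (B(f, I) = (-8 + f) + (-8 + 2*(-2)) = (-8 + f) + (-8 - 4) = (-8 + f) - 12 = -20 + f)
(B(-19, -25) + F)**2 = ((-20 - 19) + 166)**2 = (-39 + 166)**2 = 127**2 = 16129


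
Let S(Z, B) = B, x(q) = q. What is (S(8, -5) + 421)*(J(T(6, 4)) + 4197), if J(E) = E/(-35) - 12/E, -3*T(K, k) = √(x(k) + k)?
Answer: 1745952 + 393952*√2/105 ≈ 1.7513e+6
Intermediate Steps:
T(K, k) = -√2*√k/3 (T(K, k) = -√(k + k)/3 = -√2*√k/3)
J(E) = -12/E - E/35 (J(E) = E*(-1/35) - 12/E = -E/35 - 12/E = -12/E - E/35)
(S(8, -5) + 421)*(J(T(6, 4)) + 4197) = (-5 + 421)*((-12*(-3*√2/4) - (-1)*√2*√4/105) + 4197) = 416*((-12*(-3*√2/4) - (-1)*√2*2/105) + 4197) = 416*((-12*(-3*√2/4) - (-2)*√2/105) + 4197) = 416*((-(-9)*√2 + 2*√2/105) + 4197) = 416*((9*√2 + 2*√2/105) + 4197) = 416*(947*√2/105 + 4197) = 416*(4197 + 947*√2/105) = 1745952 + 393952*√2/105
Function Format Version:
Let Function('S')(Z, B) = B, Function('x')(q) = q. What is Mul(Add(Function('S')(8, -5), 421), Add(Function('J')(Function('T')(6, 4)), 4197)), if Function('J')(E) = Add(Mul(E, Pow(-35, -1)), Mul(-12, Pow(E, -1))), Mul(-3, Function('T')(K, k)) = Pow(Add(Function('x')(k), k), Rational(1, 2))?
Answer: Add(1745952, Mul(Rational(393952, 105), Pow(2, Rational(1, 2)))) ≈ 1.7513e+6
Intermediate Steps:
Function('T')(K, k) = Mul(Rational(-1, 3), Pow(2, Rational(1, 2)), Pow(k, Rational(1, 2))) (Function('T')(K, k) = Mul(Rational(-1, 3), Pow(Add(k, k), Rational(1, 2))) = Mul(Rational(-1, 3), Pow(Mul(2, k), Rational(1, 2))) = Mul(Rational(-1, 3), Mul(Pow(2, Rational(1, 2)), Pow(k, Rational(1, 2)))) = Mul(Rational(-1, 3), Pow(2, Rational(1, 2)), Pow(k, Rational(1, 2))))
Function('J')(E) = Add(Mul(-12, Pow(E, -1)), Mul(Rational(-1, 35), E)) (Function('J')(E) = Add(Mul(E, Rational(-1, 35)), Mul(-12, Pow(E, -1))) = Add(Mul(Rational(-1, 35), E), Mul(-12, Pow(E, -1))) = Add(Mul(-12, Pow(E, -1)), Mul(Rational(-1, 35), E)))
Mul(Add(Function('S')(8, -5), 421), Add(Function('J')(Function('T')(6, 4)), 4197)) = Mul(Add(-5, 421), Add(Add(Mul(-12, Pow(Mul(Rational(-1, 3), Pow(2, Rational(1, 2)), Pow(4, Rational(1, 2))), -1)), Mul(Rational(-1, 35), Mul(Rational(-1, 3), Pow(2, Rational(1, 2)), Pow(4, Rational(1, 2))))), 4197)) = Mul(416, Add(Add(Mul(-12, Pow(Mul(Rational(-1, 3), Pow(2, Rational(1, 2)), 2), -1)), Mul(Rational(-1, 35), Mul(Rational(-1, 3), Pow(2, Rational(1, 2)), 2))), 4197)) = Mul(416, Add(Add(Mul(-12, Pow(Mul(Rational(-2, 3), Pow(2, Rational(1, 2))), -1)), Mul(Rational(-1, 35), Mul(Rational(-2, 3), Pow(2, Rational(1, 2))))), 4197)) = Mul(416, Add(Add(Mul(-12, Mul(Rational(-3, 4), Pow(2, Rational(1, 2)))), Mul(Rational(2, 105), Pow(2, Rational(1, 2)))), 4197)) = Mul(416, Add(Add(Mul(9, Pow(2, Rational(1, 2))), Mul(Rational(2, 105), Pow(2, Rational(1, 2)))), 4197)) = Mul(416, Add(Mul(Rational(947, 105), Pow(2, Rational(1, 2))), 4197)) = Mul(416, Add(4197, Mul(Rational(947, 105), Pow(2, Rational(1, 2))))) = Add(1745952, Mul(Rational(393952, 105), Pow(2, Rational(1, 2))))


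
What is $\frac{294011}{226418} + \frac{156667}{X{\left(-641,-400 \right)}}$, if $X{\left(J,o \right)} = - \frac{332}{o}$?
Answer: $\frac{3547247283513}{18792694} \approx 1.8876 \cdot 10^{5}$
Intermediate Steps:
$\frac{294011}{226418} + \frac{156667}{X{\left(-641,-400 \right)}} = \frac{294011}{226418} + \frac{156667}{\left(-332\right) \frac{1}{-400}} = 294011 \cdot \frac{1}{226418} + \frac{156667}{\left(-332\right) \left(- \frac{1}{400}\right)} = \frac{294011}{226418} + \frac{156667}{\frac{83}{100}} = \frac{294011}{226418} + 156667 \cdot \frac{100}{83} = \frac{294011}{226418} + \frac{15666700}{83} = \frac{3547247283513}{18792694}$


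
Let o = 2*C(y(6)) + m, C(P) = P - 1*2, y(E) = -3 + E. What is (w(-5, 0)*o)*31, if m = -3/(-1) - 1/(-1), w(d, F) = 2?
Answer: 372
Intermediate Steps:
m = 4 (m = -3*(-1) - 1*(-1) = 3 + 1 = 4)
C(P) = -2 + P (C(P) = P - 2 = -2 + P)
o = 6 (o = 2*(-2 + (-3 + 6)) + 4 = 2*(-2 + 3) + 4 = 2*1 + 4 = 2 + 4 = 6)
(w(-5, 0)*o)*31 = (2*6)*31 = 12*31 = 372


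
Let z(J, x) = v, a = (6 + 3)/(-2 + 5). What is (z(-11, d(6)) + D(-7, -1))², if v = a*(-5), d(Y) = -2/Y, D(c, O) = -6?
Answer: 441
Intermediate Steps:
a = 3 (a = 9/3 = 9*(⅓) = 3)
v = -15 (v = 3*(-5) = -15)
z(J, x) = -15
(z(-11, d(6)) + D(-7, -1))² = (-15 - 6)² = (-21)² = 441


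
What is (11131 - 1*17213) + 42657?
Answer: 36575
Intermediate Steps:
(11131 - 1*17213) + 42657 = (11131 - 17213) + 42657 = -6082 + 42657 = 36575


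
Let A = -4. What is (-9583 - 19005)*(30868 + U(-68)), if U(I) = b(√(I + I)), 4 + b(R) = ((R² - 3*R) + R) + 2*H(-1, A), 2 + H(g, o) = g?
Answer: -878280536 + 114352*I*√34 ≈ -8.7828e+8 + 6.6678e+5*I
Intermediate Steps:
H(g, o) = -2 + g
b(R) = -10 + R² - 2*R (b(R) = -4 + (((R² - 3*R) + R) + 2*(-2 - 1)) = -4 + ((R² - 2*R) + 2*(-3)) = -4 + ((R² - 2*R) - 6) = -4 + (-6 + R² - 2*R) = -10 + R² - 2*R)
U(I) = -10 + 2*I - 2*√2*√I (U(I) = -10 + (√(I + I))² - 2*√(I + I) = -10 + (√(2*I))² - 2*√2*√I = -10 + (√2*√I)² - 2*√2*√I = -10 + 2*I - 2*√2*√I)
(-9583 - 19005)*(30868 + U(-68)) = (-9583 - 19005)*(30868 + (-10 + 2*(-68) - 2*√2*√(-68))) = -28588*(30868 + (-10 - 136 - 2*√2*2*I*√17)) = -28588*(30868 + (-10 - 136 - 4*I*√34)) = -28588*(30868 + (-146 - 4*I*√34)) = -28588*(30722 - 4*I*√34) = -878280536 + 114352*I*√34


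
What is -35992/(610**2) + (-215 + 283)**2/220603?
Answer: -1554838194/20521594075 ≈ -0.075766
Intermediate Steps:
-35992/(610**2) + (-215 + 283)**2/220603 = -35992/372100 + 68**2*(1/220603) = -35992*1/372100 + 4624*(1/220603) = -8998/93025 + 4624/220603 = -1554838194/20521594075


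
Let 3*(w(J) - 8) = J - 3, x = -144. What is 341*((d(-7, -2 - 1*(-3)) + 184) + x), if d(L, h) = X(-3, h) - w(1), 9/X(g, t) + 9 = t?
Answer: 258137/24 ≈ 10756.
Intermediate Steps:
X(g, t) = 9/(-9 + t)
w(J) = 7 + J/3 (w(J) = 8 + (J - 3)/3 = 8 + (-3 + J)/3 = 8 + (-1 + J/3) = 7 + J/3)
d(L, h) = -22/3 + 9/(-9 + h) (d(L, h) = 9/(-9 + h) - (7 + (1/3)*1) = 9/(-9 + h) - (7 + 1/3) = 9/(-9 + h) - 1*22/3 = 9/(-9 + h) - 22/3 = -22/3 + 9/(-9 + h))
341*((d(-7, -2 - 1*(-3)) + 184) + x) = 341*(((225 - 22*(-2 - 1*(-3)))/(3*(-9 + (-2 - 1*(-3)))) + 184) - 144) = 341*(((225 - 22*(-2 + 3))/(3*(-9 + (-2 + 3))) + 184) - 144) = 341*(((225 - 22*1)/(3*(-9 + 1)) + 184) - 144) = 341*(((1/3)*(225 - 22)/(-8) + 184) - 144) = 341*(((1/3)*(-1/8)*203 + 184) - 144) = 341*((-203/24 + 184) - 144) = 341*(4213/24 - 144) = 341*(757/24) = 258137/24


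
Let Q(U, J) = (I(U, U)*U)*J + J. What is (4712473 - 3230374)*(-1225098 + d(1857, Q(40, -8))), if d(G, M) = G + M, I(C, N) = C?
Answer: -1831946986851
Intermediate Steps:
Q(U, J) = J + J*U**2 (Q(U, J) = (U*U)*J + J = U**2*J + J = J*U**2 + J = J + J*U**2)
(4712473 - 3230374)*(-1225098 + d(1857, Q(40, -8))) = (4712473 - 3230374)*(-1225098 + (1857 - 8*(1 + 40**2))) = 1482099*(-1225098 + (1857 - 8*(1 + 1600))) = 1482099*(-1225098 + (1857 - 8*1601)) = 1482099*(-1225098 + (1857 - 12808)) = 1482099*(-1225098 - 10951) = 1482099*(-1236049) = -1831946986851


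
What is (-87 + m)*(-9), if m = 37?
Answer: 450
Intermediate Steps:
(-87 + m)*(-9) = (-87 + 37)*(-9) = -50*(-9) = 450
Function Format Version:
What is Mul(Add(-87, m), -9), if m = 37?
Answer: 450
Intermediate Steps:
Mul(Add(-87, m), -9) = Mul(Add(-87, 37), -9) = Mul(-50, -9) = 450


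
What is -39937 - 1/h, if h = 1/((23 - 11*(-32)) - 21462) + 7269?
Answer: -6121599372761/153281402 ≈ -39937.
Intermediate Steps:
h = 153281402/21087 (h = 1/((23 + 352) - 21462) + 7269 = 1/(375 - 21462) + 7269 = 1/(-21087) + 7269 = -1/21087 + 7269 = 153281402/21087 ≈ 7269.0)
-39937 - 1/h = -39937 - 1/153281402/21087 = -39937 - 1*21087/153281402 = -39937 - 21087/153281402 = -6121599372761/153281402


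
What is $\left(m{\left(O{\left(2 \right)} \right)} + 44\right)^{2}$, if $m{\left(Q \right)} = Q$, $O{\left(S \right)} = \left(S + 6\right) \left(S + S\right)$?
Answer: $5776$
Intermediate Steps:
$O{\left(S \right)} = 2 S \left(6 + S\right)$ ($O{\left(S \right)} = \left(6 + S\right) 2 S = 2 S \left(6 + S\right)$)
$\left(m{\left(O{\left(2 \right)} \right)} + 44\right)^{2} = \left(2 \cdot 2 \left(6 + 2\right) + 44\right)^{2} = \left(2 \cdot 2 \cdot 8 + 44\right)^{2} = \left(32 + 44\right)^{2} = 76^{2} = 5776$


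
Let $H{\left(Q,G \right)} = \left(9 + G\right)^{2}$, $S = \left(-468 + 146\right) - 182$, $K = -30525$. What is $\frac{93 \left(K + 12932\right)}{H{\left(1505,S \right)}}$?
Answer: $- \frac{545383}{81675} \approx -6.6775$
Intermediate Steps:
$S = -504$ ($S = -322 - 182 = -504$)
$\frac{93 \left(K + 12932\right)}{H{\left(1505,S \right)}} = \frac{93 \left(-30525 + 12932\right)}{\left(9 - 504\right)^{2}} = \frac{93 \left(-17593\right)}{\left(-495\right)^{2}} = - \frac{1636149}{245025} = \left(-1636149\right) \frac{1}{245025} = - \frac{545383}{81675}$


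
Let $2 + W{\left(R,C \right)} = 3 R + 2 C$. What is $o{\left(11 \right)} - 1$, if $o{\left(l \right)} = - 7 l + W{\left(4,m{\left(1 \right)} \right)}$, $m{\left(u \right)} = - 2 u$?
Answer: $-72$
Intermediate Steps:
$W{\left(R,C \right)} = -2 + 2 C + 3 R$ ($W{\left(R,C \right)} = -2 + \left(3 R + 2 C\right) = -2 + \left(2 C + 3 R\right) = -2 + 2 C + 3 R$)
$o{\left(l \right)} = 6 - 7 l$ ($o{\left(l \right)} = - 7 l + \left(-2 + 2 \left(\left(-2\right) 1\right) + 3 \cdot 4\right) = - 7 l + \left(-2 + 2 \left(-2\right) + 12\right) = - 7 l - -6 = - 7 l + 6 = 6 - 7 l$)
$o{\left(11 \right)} - 1 = \left(6 - 77\right) - 1 = -71 - 1 = -72$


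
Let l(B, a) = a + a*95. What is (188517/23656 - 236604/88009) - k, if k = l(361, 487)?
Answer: -97323907055379/2081940904 ≈ -46747.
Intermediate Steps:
l(B, a) = 96*a (l(B, a) = a + 95*a = 96*a)
k = 46752 (k = 96*487 = 46752)
(188517/23656 - 236604/88009) - k = (188517/23656 - 236604/88009) - 1*46752 = (188517*(1/23656) - 236604*1/88009) - 46752 = (188517/23656 - 236604/88009) - 46752 = 10994088429/2081940904 - 46752 = -97323907055379/2081940904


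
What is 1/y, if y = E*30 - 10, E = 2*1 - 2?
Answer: -⅒ ≈ -0.10000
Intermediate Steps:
E = 0 (E = 2 - 2 = 0)
y = -10 (y = 0*30 - 10 = 0 - 10 = -10)
1/y = 1/(-10) = -⅒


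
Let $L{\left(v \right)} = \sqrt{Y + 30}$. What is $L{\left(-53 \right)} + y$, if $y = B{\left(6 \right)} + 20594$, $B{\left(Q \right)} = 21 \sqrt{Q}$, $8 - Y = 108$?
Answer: $20594 + 21 \sqrt{6} + i \sqrt{70} \approx 20645.0 + 8.3666 i$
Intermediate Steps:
$Y = -100$ ($Y = 8 - 108 = -100$)
$y = 20594 + 21 \sqrt{6}$ ($y = 21 \sqrt{6} + 20594 = 20594 + 21 \sqrt{6} \approx 20645.0$)
$L{\left(v \right)} = i \sqrt{70}$ ($L{\left(v \right)} = \sqrt{-100 + 30} = \sqrt{-70} = i \sqrt{70}$)
$L{\left(-53 \right)} + y = i \sqrt{70} + \left(20594 + 21 \sqrt{6}\right) = 20594 + 21 \sqrt{6} + i \sqrt{70}$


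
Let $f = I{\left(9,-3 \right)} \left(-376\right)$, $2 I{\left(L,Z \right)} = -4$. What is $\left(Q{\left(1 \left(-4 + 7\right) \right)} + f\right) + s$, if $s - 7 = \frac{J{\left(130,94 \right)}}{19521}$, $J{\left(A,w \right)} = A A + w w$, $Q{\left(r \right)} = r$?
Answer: $\frac{14900738}{19521} \approx 763.32$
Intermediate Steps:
$J{\left(A,w \right)} = A^{2} + w^{2}$
$I{\left(L,Z \right)} = -2$ ($I{\left(L,Z \right)} = \frac{1}{2} \left(-4\right) = -2$)
$s = \frac{162383}{19521}$ ($s = 7 + \frac{130^{2} + 94^{2}}{19521} = 7 + \left(16900 + 8836\right) \frac{1}{19521} = 7 + 25736 \cdot \frac{1}{19521} = 7 + \frac{25736}{19521} = \frac{162383}{19521} \approx 8.3184$)
$f = 752$ ($f = \left(-2\right) \left(-376\right) = 752$)
$\left(Q{\left(1 \left(-4 + 7\right) \right)} + f\right) + s = \left(1 \left(-4 + 7\right) + 752\right) + \frac{162383}{19521} = \left(1 \cdot 3 + 752\right) + \frac{162383}{19521} = \left(3 + 752\right) + \frac{162383}{19521} = 755 + \frac{162383}{19521} = \frac{14900738}{19521}$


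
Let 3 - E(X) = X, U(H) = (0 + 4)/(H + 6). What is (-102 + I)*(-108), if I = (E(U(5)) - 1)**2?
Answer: 1297944/121 ≈ 10727.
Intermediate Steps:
U(H) = 4/(6 + H)
E(X) = 3 - X
I = 324/121 (I = ((3 - 4/(6 + 5)) - 1)**2 = ((3 - 4/11) - 1)**2 = (29/11 - 1)**2 = (18/11)**2 = 324/121 ≈ 2.6777)
(-102 + I)*(-108) = (-102 + 324/121)*(-108) = -12018/121*(-108) = 1297944/121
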